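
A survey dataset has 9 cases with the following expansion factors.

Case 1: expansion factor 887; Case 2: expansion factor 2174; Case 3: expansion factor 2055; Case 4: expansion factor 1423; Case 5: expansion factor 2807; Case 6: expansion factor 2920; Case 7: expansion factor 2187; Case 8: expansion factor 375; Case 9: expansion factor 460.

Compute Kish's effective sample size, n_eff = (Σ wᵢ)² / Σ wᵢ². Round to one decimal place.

Σ wᵢ = 887 + 2174 + 2055 + 1423 + 2807 + 2920 + 2187 + 375 + 460 = 15288
Σ wᵢ² = 786769 + 4726276 + 4223025 + 2024929 + 7879249 + 8526400 + 4782969 + 140625 + 211600 = 33301842
n_eff = 15288² / 33301842 = 233722944 / 33301842 = 7.0183188

7.0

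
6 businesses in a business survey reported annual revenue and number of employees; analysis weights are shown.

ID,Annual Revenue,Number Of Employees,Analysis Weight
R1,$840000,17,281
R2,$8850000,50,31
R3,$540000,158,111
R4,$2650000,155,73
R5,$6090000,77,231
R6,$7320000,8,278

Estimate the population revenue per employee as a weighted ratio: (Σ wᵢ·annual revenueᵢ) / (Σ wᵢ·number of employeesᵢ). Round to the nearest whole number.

76200

Σ wᵢ·y = 840000×281 + 8850000×31 + 540000×111 + 2650000×73 + 6090000×231 + 7320000×278
  = 236040000 + 274350000 + 59940000 + 193450000 + 1406790000 + 2034960000 = 4205530000
Σ wᵢ·x = 17×281 + 50×31 + 158×111 + 155×73 + 77×231 + 8×278
  = 4777 + 1550 + 17538 + 11315 + 17787 + 2224 = 55191
Ratio = 4205530000 / 55191 = 76199.562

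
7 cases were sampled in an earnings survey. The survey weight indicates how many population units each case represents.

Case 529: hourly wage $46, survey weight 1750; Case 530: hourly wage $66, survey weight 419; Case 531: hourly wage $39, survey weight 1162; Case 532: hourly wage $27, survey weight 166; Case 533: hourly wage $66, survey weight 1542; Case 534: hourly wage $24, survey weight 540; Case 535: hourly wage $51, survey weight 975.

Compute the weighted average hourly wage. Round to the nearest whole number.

Weighted sum = 46×1750 + 66×419 + 39×1162 + 27×166 + 66×1542 + 24×540 + 51×975
  = 80500 + 27654 + 45318 + 4482 + 101772 + 12960 + 49725 = 322411
Sum of weights = 1750 + 419 + 1162 + 166 + 1542 + 540 + 975 = 6554
Weighted mean = 322411 / 6554 = 49.193012

49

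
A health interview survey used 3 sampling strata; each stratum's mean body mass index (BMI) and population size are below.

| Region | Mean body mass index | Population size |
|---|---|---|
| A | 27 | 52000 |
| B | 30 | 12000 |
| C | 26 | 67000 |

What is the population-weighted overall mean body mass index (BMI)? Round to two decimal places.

26.76

Σ Nₕ·x̄ₕ = 27×52000 + 30×12000 + 26×67000
  = 1404000 + 360000 + 1742000 = 3506000
Σ Nₕ = 52000 + 12000 + 67000 = 131000
Overall mean = 3506000 / 131000 = 26.763359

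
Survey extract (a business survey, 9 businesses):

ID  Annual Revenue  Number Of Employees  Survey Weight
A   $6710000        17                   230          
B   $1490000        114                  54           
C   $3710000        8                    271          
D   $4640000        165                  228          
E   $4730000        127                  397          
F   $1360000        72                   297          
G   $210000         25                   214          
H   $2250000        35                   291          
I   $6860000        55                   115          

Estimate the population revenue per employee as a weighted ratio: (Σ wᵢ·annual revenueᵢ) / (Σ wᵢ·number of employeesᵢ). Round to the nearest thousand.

52000

Σ wᵢ·y = 6710000×230 + 1490000×54 + 3710000×271 + 4640000×228 + 4730000×397 + 1360000×297 + 210000×214 + 2250000×291 + 6860000×115
  = 1543300000 + 80460000 + 1005410000 + 1057920000 + 1877810000 + 403920000 + 44940000 + 654750000 + 788900000 = 7457410000
Σ wᵢ·x = 17×230 + 114×54 + 8×271 + 165×228 + 127×397 + 72×297 + 25×214 + 35×291 + 55×115
  = 143517
Ratio = 7457410000 / 143517 = 51961.858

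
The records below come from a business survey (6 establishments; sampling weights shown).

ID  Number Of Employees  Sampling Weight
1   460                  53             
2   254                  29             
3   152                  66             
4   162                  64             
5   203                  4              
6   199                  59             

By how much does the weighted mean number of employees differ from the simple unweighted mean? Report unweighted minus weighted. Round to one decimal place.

3.1

Unweighted sum = 460 + 254 + 152 + 162 + 203 + 199 = 1430
Unweighted mean = 1430 / 6 = 238.33333
Weighted sum = 64699
Sum of weights = 53 + 29 + 66 + 64 + 4 + 59 = 275
Weighted mean = 64699 / 275 = 235.26909
Difference (unweighted minus weighted) = 3.0642424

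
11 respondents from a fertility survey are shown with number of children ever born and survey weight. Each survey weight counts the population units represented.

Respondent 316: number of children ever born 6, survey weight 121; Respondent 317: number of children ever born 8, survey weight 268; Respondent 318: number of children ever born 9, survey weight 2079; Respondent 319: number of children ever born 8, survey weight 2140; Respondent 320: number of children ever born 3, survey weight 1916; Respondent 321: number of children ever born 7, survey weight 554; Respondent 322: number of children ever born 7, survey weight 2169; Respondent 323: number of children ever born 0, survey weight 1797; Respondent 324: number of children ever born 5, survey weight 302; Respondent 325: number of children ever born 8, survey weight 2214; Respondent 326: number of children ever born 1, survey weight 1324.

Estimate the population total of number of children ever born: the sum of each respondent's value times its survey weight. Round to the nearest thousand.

84000

Weighted total = 84056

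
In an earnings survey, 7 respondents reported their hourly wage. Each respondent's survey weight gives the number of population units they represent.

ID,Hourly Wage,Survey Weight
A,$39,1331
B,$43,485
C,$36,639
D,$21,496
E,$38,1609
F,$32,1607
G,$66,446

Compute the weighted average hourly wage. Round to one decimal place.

37.5

Weighted sum = 39×1331 + 43×485 + 36×639 + 21×496 + 38×1609 + 32×1607 + 66×446
  = 51909 + 20855 + 23004 + 10416 + 61142 + 51424 + 29436 = 248186
Sum of weights = 1331 + 485 + 639 + 496 + 1609 + 1607 + 446 = 6613
Weighted mean = 248186 / 6613 = 37.530017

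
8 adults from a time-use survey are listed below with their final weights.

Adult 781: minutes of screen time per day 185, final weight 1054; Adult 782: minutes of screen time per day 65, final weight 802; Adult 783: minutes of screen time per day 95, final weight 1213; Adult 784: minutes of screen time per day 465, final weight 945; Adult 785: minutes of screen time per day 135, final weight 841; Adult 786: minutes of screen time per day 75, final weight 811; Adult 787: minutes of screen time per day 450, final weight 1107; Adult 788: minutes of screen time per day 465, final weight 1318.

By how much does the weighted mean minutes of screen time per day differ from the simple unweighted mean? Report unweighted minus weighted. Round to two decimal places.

-16.09

Unweighted sum = 1935
Unweighted mean = 1935 / 8 = 241.875
Weighted sum = 185×1054 + 65×802 + 95×1213 + 465×945 + 135×841 + 75×811 + 450×1107 + 465×1318
  = 194990 + 52130 + 115235 + 439425 + 113535 + 60825 + 498150 + 612870 = 2087160
Sum of weights = 1054 + 802 + 1213 + 945 + 841 + 811 + 1107 + 1318 = 8091
Weighted mean = 2087160 / 8091 = 257.9607
Difference (unweighted minus weighted) = -16.085697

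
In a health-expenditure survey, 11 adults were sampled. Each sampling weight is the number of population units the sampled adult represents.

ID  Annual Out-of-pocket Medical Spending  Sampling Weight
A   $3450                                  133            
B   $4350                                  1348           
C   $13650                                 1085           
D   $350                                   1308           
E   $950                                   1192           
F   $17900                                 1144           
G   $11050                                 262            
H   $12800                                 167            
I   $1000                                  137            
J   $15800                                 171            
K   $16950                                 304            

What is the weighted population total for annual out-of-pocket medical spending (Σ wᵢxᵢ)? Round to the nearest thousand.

56225000

Weighted total = 3450×133 + 4350×1348 + 13650×1085 + 350×1308 + 950×1192 + 17900×1144 + 11050×262 + 12800×167 + 1000×137 + 15800×171 + 16950×304
  = 458850 + 5863800 + 14810250 + 457800 + 1132400 + 20477600 + 2895100 + 2137600 + 137000 + 2701800 + 5152800 = 56225000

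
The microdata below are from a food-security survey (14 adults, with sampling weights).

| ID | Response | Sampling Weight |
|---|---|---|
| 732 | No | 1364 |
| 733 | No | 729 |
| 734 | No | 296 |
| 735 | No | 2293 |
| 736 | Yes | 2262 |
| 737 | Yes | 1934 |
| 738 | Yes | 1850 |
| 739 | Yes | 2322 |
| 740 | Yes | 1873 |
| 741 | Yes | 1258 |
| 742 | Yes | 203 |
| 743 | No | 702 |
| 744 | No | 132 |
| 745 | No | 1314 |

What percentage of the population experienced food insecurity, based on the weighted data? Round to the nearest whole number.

Sum of weights for 'Yes' = 2262 + 1934 + 1850 + 2322 + 1873 + 1258 + 203 = 11702
Total weight = 18532
Weighted proportion = 11702 / 18532 = 0.63144831 → 63.144831%

63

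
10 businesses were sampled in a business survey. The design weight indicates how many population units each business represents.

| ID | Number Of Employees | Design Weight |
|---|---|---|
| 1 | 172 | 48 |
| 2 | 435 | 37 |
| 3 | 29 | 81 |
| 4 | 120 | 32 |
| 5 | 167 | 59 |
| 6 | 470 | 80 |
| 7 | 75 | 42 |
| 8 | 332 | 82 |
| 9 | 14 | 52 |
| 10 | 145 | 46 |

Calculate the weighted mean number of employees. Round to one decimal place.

Weighted sum = 172×48 + 435×37 + 29×81 + 120×32 + 167×59 + 470×80 + 75×42 + 332×82 + 14×52 + 145×46
  = 8256 + 16095 + 2349 + 3840 + 9853 + 37600 + 3150 + 27224 + 728 + 6670 = 115765
Sum of weights = 559
Weighted mean = 115765 / 559 = 207.09302

207.1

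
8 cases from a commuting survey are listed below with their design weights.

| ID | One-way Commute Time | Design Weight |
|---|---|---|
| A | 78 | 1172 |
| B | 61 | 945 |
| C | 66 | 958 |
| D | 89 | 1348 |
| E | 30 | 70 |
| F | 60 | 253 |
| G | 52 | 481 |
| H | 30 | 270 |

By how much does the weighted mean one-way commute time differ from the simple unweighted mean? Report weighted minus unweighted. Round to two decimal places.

Unweighted sum = 78 + 61 + 66 + 89 + 30 + 60 + 52 + 30 = 466
Unweighted mean = 466 / 8 = 58.25
Weighted sum = 78×1172 + 61×945 + 66×958 + 89×1348 + 30×70 + 60×253 + 52×481 + 30×270
  = 91416 + 57645 + 63228 + 119972 + 2100 + 15180 + 25012 + 8100 = 382653
Sum of weights = 1172 + 945 + 958 + 1348 + 70 + 253 + 481 + 270 = 5497
Weighted mean = 382653 / 5497 = 69.611242
Difference (weighted minus unweighted) = 11.361242

11.36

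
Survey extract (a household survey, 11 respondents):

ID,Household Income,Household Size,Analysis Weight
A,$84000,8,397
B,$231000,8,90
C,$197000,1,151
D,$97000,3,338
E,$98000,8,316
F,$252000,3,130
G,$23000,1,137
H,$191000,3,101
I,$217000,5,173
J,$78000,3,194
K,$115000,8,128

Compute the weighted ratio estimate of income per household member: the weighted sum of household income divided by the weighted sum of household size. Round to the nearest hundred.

Σ wᵢ·y = 84000×397 + 231000×90 + 197000×151 + 97000×338 + 98000×316 + 252000×130 + 23000×137 + 191000×101 + 217000×173 + 78000×194 + 115000×128
  = 33348000 + 20790000 + 29747000 + 32786000 + 30968000 + 32760000 + 3151000 + 19291000 + 37541000 + 15132000 + 14720000 = 270234000
Σ wᵢ·x = 8×397 + 8×90 + 1×151 + 3×338 + 8×316 + 3×130 + 1×137 + 3×101 + 5×173 + 3×194 + 8×128
  = 3176 + 720 + 151 + 1014 + 2528 + 390 + 137 + 303 + 865 + 582 + 1024 = 10890
Ratio = 270234000 / 10890 = 24814.876

24800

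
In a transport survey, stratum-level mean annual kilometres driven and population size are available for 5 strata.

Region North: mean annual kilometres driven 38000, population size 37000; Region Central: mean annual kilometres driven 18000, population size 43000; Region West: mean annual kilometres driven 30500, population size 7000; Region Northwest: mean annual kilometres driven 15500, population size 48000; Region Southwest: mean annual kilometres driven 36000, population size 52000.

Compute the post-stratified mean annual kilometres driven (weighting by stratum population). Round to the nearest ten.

Σ Nₕ·x̄ₕ = 38000×37000 + 18000×43000 + 30500×7000 + 15500×48000 + 36000×52000
  = 5009500000
Σ Nₕ = 37000 + 43000 + 7000 + 48000 + 52000 = 187000
Overall mean = 5009500000 / 187000 = 26788.77

26790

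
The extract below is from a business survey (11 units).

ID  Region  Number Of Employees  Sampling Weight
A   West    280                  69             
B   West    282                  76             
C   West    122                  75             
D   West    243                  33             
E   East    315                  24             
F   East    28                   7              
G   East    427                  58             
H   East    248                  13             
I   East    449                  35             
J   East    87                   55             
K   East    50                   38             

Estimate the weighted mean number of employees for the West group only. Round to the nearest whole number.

229

West rows: A, B, C, D
Weighted sum = 280×69 + 282×76 + 122×75 + 243×33
  = 19320 + 21432 + 9150 + 8019 = 57921
Sum of weights = 69 + 76 + 75 + 33 = 253
Weighted mean = 57921 / 253 = 228.93676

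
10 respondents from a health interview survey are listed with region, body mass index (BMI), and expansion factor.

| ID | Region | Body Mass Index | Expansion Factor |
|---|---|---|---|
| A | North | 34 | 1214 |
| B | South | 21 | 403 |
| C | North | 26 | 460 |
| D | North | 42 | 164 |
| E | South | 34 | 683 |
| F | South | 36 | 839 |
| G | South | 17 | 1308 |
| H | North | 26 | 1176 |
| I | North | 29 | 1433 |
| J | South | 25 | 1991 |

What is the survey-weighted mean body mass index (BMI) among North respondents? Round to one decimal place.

29.7

North rows: A, C, D, H, I
Weighted sum = 34×1214 + 26×460 + 42×164 + 26×1176 + 29×1433
  = 41276 + 11960 + 6888 + 30576 + 41557 = 132257
Sum of weights = 1214 + 460 + 164 + 1176 + 1433 = 4447
Weighted mean = 132257 / 4447 = 29.740724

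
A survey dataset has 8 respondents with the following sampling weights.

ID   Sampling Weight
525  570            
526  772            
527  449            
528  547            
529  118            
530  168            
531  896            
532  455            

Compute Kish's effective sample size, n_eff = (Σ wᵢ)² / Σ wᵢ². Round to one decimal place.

6.4

Σ wᵢ = 570 + 772 + 449 + 547 + 118 + 168 + 896 + 455 = 3975
Σ wᵢ² = 324900 + 595984 + 201601 + 299209 + 13924 + 28224 + 802816 + 207025 = 2473683
n_eff = 3975² / 2473683 = 15800625 / 2473683 = 6.3874898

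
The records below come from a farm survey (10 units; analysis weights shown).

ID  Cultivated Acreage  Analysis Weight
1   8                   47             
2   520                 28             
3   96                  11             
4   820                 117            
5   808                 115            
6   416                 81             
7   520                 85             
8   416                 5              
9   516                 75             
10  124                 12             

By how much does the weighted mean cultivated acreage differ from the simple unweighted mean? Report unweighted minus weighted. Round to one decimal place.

-139.9

Unweighted sum = 4244
Unweighted mean = 4244 / 10 = 424.4
Weighted sum = 8×47 + 520×28 + 96×11 + 820×117 + 808×115 + 416×81 + 520×85 + 416×5 + 516×75 + 124×12
  = 376 + 14560 + 1056 + 95940 + 92920 + 33696 + 44200 + 2080 + 38700 + 1488 = 325016
Sum of weights = 47 + 28 + 11 + 117 + 115 + 81 + 85 + 5 + 75 + 12 = 576
Weighted mean = 325016 / 576 = 564.26389
Difference (unweighted minus weighted) = -139.86389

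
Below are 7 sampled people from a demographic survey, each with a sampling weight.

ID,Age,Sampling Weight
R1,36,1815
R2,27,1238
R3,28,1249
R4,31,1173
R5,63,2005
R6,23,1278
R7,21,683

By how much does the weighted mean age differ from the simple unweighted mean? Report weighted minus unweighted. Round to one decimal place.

Unweighted sum = 36 + 27 + 28 + 31 + 63 + 23 + 21 = 229
Unweighted mean = 229 / 7 = 32.714286
Weighted sum = 36×1815 + 27×1238 + 28×1249 + 31×1173 + 63×2005 + 23×1278 + 21×683
  = 65340 + 33426 + 34972 + 36363 + 126315 + 29394 + 14343 = 340153
Sum of weights = 1815 + 1238 + 1249 + 1173 + 2005 + 1278 + 683 = 9441
Weighted mean = 340153 / 9441 = 36.02934
Difference (weighted minus unweighted) = 3.3150544

3.3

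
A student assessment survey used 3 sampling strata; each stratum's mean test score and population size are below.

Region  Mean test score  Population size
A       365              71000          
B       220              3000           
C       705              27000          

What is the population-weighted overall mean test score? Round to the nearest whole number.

Σ Nₕ·x̄ₕ = 365×71000 + 220×3000 + 705×27000
  = 25915000 + 660000 + 19035000 = 45610000
Σ Nₕ = 71000 + 3000 + 27000 = 101000
Overall mean = 45610000 / 101000 = 451.58416

452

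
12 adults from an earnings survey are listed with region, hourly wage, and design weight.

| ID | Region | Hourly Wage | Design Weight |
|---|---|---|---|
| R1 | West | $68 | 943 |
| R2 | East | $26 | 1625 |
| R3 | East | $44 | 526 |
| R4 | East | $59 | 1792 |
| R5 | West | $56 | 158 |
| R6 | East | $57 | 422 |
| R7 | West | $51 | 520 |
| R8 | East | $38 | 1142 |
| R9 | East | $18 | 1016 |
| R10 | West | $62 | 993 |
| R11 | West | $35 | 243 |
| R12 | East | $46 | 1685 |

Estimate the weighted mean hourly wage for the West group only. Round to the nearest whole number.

59

West rows: R1, R5, R7, R10, R11
Weighted sum = 68×943 + 56×158 + 51×520 + 62×993 + 35×243
  = 64124 + 8848 + 26520 + 61566 + 8505 = 169563
Sum of weights = 943 + 158 + 520 + 993 + 243 = 2857
Weighted mean = 169563 / 2857 = 59.350018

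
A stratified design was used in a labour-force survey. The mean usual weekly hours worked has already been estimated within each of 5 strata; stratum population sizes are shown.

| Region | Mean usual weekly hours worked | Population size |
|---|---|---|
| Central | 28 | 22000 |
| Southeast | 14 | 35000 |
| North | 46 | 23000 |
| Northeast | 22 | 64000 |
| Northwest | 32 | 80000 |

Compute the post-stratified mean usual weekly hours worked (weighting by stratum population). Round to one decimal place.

27.4

Σ Nₕ·x̄ₕ = 6132000
Σ Nₕ = 22000 + 35000 + 23000 + 64000 + 80000 = 224000
Overall mean = 6132000 / 224000 = 27.375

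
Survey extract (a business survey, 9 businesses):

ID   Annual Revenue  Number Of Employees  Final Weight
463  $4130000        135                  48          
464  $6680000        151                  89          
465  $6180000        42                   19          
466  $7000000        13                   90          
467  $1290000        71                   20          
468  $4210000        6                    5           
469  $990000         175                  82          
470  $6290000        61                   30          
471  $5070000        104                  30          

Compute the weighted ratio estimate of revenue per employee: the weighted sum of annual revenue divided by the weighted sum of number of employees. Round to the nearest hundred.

Σ wᵢ·y = 4130000×48 + 6680000×89 + 6180000×19 + 7000000×90 + 1290000×20 + 4210000×5 + 990000×82 + 6290000×30 + 5070000×30
  = 198240000 + 594520000 + 117420000 + 630000000 + 25800000 + 21050000 + 81180000 + 188700000 + 152100000 = 2009010000
Σ wᵢ·x = 135×48 + 151×89 + 42×19 + 13×90 + 71×20 + 6×5 + 175×82 + 61×30 + 104×30
  = 6480 + 13439 + 798 + 1170 + 1420 + 30 + 14350 + 1830 + 3120 = 42637
Ratio = 2009010000 / 42637 = 47118.934

47100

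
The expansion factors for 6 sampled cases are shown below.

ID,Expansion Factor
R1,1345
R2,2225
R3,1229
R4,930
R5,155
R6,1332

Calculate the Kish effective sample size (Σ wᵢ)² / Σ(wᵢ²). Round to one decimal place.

Σ wᵢ = 1345 + 2225 + 1229 + 930 + 155 + 1332 = 7216
Σ wᵢ² = 1809025 + 4950625 + 1510441 + 864900 + 24025 + 1774224 = 10933240
n_eff = 7216² / 10933240 = 52070656 / 10933240 = 4.7626007

4.8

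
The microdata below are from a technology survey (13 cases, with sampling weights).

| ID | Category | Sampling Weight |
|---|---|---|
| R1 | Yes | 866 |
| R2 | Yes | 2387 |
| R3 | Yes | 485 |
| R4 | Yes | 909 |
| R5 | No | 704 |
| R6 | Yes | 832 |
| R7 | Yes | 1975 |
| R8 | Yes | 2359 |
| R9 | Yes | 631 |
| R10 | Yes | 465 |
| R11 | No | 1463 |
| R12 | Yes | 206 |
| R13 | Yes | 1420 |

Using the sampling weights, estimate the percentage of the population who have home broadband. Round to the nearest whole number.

Sum of weights for 'Yes' = 866 + 2387 + 485 + 909 + 832 + 1975 + 2359 + 631 + 465 + 206 + 1420 = 12535
Total weight = 14702
Weighted proportion = 12535 / 14702 = 0.85260509 → 85.260509%

85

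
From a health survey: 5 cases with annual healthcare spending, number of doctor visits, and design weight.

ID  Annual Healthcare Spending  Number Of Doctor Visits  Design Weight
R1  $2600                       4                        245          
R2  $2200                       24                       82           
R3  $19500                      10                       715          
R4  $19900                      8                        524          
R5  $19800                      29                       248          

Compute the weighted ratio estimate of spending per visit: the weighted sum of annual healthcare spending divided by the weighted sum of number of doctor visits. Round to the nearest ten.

Σ wᵢ·y = 2600×245 + 2200×82 + 19500×715 + 19900×524 + 19800×248
  = 637000 + 180400 + 13942500 + 10427600 + 4910400 = 30097900
Σ wᵢ·x = 21482
Ratio = 30097900 / 21482 = 1401.0753

1400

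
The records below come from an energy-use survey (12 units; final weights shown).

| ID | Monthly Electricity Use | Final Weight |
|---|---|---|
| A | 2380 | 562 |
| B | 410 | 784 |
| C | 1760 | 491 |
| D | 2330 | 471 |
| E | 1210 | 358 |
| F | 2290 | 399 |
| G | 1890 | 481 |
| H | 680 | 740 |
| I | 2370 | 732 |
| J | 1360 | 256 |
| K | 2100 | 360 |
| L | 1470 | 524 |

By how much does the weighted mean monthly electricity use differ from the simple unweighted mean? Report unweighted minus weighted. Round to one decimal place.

Unweighted sum = 2380 + 410 + 1760 + 2330 + 1210 + 2290 + 1890 + 680 + 2370 + 1360 + 2100 + 1470 = 20250
Unweighted mean = 20250 / 12 = 1687.5
Weighted sum = 2380×562 + 410×784 + 1760×491 + 2330×471 + 1210×358 + 2290×399 + 1890×481 + 680×740 + 2370×732 + 1360×256 + 2100×360 + 1470×524
  = 1337560 + 321440 + 864160 + 1097430 + 433180 + 913710 + 909090 + 503200 + 1734840 + 348160 + 756000 + 770280 = 9989050
Sum of weights = 6158
Weighted mean = 9989050 / 6158 = 1622.1257
Difference (unweighted minus weighted) = 65.37431

65.4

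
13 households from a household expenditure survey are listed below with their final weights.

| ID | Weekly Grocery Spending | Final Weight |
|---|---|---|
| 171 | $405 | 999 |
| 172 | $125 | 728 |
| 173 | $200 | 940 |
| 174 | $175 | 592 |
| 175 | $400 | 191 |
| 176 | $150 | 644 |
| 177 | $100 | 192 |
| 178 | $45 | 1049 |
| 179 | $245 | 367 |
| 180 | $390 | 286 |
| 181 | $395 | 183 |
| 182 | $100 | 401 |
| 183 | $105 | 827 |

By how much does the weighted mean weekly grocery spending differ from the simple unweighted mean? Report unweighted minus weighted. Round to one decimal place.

25.2

Unweighted sum = 2835
Unweighted mean = 2835 / 13 = 218.07692
Weighted sum = 1427275
Sum of weights = 7399
Weighted mean = 1427275 / 7399 = 192.90107
Difference (unweighted minus weighted) = 25.175855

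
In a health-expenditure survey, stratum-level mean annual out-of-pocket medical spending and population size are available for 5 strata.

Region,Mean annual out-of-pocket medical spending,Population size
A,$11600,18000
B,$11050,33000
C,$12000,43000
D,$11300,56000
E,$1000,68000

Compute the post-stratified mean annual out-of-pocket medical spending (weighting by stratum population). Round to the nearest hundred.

8200

Σ Nₕ·x̄ₕ = 11600×18000 + 11050×33000 + 12000×43000 + 11300×56000 + 1000×68000
  = 208800000 + 364650000 + 516000000 + 632800000 + 68000000 = 1790250000
Σ Nₕ = 18000 + 33000 + 43000 + 56000 + 68000 = 218000
Overall mean = 1790250000 / 218000 = 8212.156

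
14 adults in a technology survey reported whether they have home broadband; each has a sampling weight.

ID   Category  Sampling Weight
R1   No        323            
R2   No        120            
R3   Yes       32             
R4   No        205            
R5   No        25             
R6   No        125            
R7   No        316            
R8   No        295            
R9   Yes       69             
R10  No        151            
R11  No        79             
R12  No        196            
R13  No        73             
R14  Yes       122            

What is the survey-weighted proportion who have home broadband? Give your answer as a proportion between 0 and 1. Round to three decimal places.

Sum of weights for 'Yes' = 32 + 69 + 122 = 223
Total weight = 2131
Weighted proportion = 223 / 2131 = 0.10464571

0.105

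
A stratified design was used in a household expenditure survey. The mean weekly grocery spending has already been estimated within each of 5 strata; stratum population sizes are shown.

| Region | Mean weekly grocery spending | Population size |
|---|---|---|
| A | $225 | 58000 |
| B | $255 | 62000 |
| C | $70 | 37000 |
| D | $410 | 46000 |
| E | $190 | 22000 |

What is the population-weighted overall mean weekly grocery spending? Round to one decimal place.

Σ Nₕ·x̄ₕ = 225×58000 + 255×62000 + 70×37000 + 410×46000 + 190×22000
  = 13050000 + 15810000 + 2590000 + 18860000 + 4180000 = 54490000
Σ Nₕ = 58000 + 62000 + 37000 + 46000 + 22000 = 225000
Overall mean = 54490000 / 225000 = 242.17778

242.2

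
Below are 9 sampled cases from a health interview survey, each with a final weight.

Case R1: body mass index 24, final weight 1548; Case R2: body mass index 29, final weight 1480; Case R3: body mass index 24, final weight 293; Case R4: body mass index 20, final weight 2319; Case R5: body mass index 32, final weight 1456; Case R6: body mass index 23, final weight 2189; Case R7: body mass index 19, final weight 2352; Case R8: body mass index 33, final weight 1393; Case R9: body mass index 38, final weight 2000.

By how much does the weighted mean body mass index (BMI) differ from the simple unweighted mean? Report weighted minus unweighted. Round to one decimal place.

Unweighted sum = 24 + 29 + 24 + 20 + 32 + 23 + 19 + 33 + 38 = 242
Unweighted mean = 242 / 9 = 26.888889
Weighted sum = 24×1548 + 29×1480 + 24×293 + 20×2319 + 32×1456 + 23×2189 + 19×2352 + 33×1393 + 38×2000
  = 37152 + 42920 + 7032 + 46380 + 46592 + 50347 + 44688 + 45969 + 76000 = 397080
Sum of weights = 1548 + 1480 + 293 + 2319 + 1456 + 2189 + 2352 + 1393 + 2000 = 15030
Weighted mean = 397080 / 15030 = 26.419162
Difference (weighted minus unweighted) = -0.46972721

-0.5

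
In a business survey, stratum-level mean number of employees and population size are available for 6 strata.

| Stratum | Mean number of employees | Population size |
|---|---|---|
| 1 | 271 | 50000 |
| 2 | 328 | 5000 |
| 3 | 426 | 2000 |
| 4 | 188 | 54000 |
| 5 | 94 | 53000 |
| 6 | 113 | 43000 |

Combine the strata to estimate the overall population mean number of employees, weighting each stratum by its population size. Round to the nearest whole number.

Σ Nₕ·x̄ₕ = 36035000
Σ Nₕ = 50000 + 5000 + 2000 + 54000 + 53000 + 43000 = 207000
Overall mean = 36035000 / 207000 = 174.08213

174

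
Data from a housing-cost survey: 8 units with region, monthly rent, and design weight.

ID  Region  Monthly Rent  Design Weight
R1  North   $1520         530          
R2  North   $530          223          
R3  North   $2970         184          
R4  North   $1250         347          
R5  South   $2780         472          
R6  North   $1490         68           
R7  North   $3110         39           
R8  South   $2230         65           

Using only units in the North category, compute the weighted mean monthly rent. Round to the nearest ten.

1530

North rows: R1, R2, R3, R4, R6, R7
Weighted sum = 2126630
Sum of weights = 530 + 223 + 184 + 347 + 68 + 39 = 1391
Weighted mean = 2126630 / 1391 = 1528.8497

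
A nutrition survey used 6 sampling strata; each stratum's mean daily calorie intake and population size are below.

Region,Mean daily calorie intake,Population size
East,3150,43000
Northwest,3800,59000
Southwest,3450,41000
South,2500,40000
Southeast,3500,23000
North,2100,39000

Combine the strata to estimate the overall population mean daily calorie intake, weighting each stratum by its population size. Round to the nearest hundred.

3100

Σ Nₕ·x̄ₕ = 3150×43000 + 3800×59000 + 3450×41000 + 2500×40000 + 3500×23000 + 2100×39000
  = 763500000
Σ Nₕ = 43000 + 59000 + 41000 + 40000 + 23000 + 39000 = 245000
Overall mean = 763500000 / 245000 = 3116.3265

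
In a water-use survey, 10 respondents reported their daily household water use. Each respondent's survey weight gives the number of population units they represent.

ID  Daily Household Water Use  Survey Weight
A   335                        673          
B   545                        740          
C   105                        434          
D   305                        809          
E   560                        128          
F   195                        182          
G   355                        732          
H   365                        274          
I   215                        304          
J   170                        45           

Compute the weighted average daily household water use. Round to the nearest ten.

340

Weighted sum = 335×673 + 545×740 + 105×434 + 305×809 + 560×128 + 195×182 + 355×732 + 365×274 + 215×304 + 170×45
  = 225455 + 403300 + 45570 + 246745 + 71680 + 35490 + 259860 + 100010 + 65360 + 7650 = 1461120
Sum of weights = 673 + 740 + 434 + 809 + 128 + 182 + 732 + 274 + 304 + 45 = 4321
Weighted mean = 1461120 / 4321 = 338.14395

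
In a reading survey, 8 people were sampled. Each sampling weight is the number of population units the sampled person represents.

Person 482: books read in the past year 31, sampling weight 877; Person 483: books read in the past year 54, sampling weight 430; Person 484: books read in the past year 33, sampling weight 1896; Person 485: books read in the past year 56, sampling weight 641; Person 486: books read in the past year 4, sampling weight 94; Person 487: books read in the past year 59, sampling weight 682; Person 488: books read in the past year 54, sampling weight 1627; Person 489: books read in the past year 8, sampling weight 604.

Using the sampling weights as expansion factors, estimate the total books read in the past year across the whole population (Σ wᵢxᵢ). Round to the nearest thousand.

Weighted total = 31×877 + 54×430 + 33×1896 + 56×641 + 4×94 + 59×682 + 54×1627 + 8×604
  = 27187 + 23220 + 62568 + 35896 + 376 + 40238 + 87858 + 4832 = 282175

282000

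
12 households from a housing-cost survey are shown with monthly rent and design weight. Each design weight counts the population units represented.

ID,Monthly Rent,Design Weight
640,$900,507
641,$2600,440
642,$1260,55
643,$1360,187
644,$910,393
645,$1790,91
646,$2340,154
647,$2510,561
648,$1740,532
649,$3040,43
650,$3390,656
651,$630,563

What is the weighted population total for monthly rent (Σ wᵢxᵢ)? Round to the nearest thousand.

7848000

Weighted total = 900×507 + 2600×440 + 1260×55 + 1360×187 + 910×393 + 1790×91 + 2340×154 + 2510×561 + 1740×532 + 3040×43 + 3390×656 + 630×563
  = 7847840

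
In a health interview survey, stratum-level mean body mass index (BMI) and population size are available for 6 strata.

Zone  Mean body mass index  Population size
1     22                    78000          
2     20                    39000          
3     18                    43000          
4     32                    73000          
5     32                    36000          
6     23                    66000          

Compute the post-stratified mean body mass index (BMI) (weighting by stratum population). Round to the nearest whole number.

Σ Nₕ·x̄ₕ = 22×78000 + 20×39000 + 18×43000 + 32×73000 + 32×36000 + 23×66000
  = 1716000 + 780000 + 774000 + 2336000 + 1152000 + 1518000 = 8276000
Σ Nₕ = 335000
Overall mean = 8276000 / 335000 = 24.704478

25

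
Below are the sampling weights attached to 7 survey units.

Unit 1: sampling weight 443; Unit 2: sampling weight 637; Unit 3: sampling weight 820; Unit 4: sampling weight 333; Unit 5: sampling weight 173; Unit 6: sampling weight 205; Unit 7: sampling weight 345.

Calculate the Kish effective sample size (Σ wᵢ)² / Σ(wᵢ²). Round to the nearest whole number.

6

Σ wᵢ = 443 + 637 + 820 + 333 + 173 + 205 + 345 = 2956
Σ wᵢ² = 196249 + 405769 + 672400 + 110889 + 29929 + 42025 + 119025 = 1576286
n_eff = 2956² / 1576286 = 8737936 / 1576286 = 5.5433697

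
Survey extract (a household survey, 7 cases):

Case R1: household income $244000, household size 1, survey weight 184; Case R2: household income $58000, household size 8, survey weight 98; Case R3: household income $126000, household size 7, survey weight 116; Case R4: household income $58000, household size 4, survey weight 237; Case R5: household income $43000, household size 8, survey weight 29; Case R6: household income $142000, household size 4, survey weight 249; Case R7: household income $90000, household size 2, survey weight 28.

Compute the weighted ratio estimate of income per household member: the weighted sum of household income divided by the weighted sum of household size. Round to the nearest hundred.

29400

Σ wᵢ·y = 244000×184 + 58000×98 + 126000×116 + 58000×237 + 43000×29 + 142000×249 + 90000×28
  = 44896000 + 5684000 + 14616000 + 13746000 + 1247000 + 35358000 + 2520000 = 118067000
Σ wᵢ·x = 4012
Ratio = 118067000 / 4012 = 29428.465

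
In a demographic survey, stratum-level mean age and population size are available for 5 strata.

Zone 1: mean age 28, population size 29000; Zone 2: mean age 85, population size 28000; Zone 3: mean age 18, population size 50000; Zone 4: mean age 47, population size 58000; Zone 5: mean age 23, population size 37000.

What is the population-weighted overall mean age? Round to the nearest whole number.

38

Σ Nₕ·x̄ₕ = 28×29000 + 85×28000 + 18×50000 + 47×58000 + 23×37000
  = 7669000
Σ Nₕ = 29000 + 28000 + 50000 + 58000 + 37000 = 202000
Overall mean = 7669000 / 202000 = 37.965347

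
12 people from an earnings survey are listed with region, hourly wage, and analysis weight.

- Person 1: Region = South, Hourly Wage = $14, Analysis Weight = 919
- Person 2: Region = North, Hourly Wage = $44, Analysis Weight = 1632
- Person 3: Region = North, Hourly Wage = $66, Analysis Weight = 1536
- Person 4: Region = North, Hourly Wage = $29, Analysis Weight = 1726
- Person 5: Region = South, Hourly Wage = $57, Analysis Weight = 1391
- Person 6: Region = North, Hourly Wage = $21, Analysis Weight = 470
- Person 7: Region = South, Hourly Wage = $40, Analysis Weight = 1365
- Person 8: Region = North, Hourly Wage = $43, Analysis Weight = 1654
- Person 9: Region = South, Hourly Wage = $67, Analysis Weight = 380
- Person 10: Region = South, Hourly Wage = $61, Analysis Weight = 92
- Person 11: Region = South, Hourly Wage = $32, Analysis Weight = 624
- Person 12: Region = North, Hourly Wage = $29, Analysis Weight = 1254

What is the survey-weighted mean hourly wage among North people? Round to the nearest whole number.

North rows: 2, 3, 4, 6, 8, 12
Weighted sum = 44×1632 + 66×1536 + 29×1726 + 21×470 + 43×1654 + 29×1254
  = 71808 + 101376 + 50054 + 9870 + 71122 + 36366 = 340596
Sum of weights = 1632 + 1536 + 1726 + 470 + 1654 + 1254 = 8272
Weighted mean = 340596 / 8272 = 41.174565

41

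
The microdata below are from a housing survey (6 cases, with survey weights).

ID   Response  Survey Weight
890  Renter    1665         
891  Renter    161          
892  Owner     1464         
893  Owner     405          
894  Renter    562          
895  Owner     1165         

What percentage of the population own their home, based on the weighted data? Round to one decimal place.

Sum of weights for 'Owner' = 1464 + 405 + 1165 = 3034
Total weight = 1665 + 161 + 1464 + 405 + 562 + 1165 = 5422
Weighted proportion = 3034 / 5422 = 0.55957211 → 55.957211%

56.0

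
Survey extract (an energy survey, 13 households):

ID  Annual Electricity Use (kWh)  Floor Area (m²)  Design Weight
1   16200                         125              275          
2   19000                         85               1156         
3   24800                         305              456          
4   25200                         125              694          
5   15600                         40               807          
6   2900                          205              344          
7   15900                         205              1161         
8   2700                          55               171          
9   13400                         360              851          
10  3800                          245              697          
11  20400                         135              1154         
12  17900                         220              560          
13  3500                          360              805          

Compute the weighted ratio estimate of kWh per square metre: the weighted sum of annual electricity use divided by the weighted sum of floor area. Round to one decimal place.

Σ wᵢ·y = 138160100
Σ wᵢ·x = 1754590
Ratio = 138160100 / 1754590 = 78.742099

78.7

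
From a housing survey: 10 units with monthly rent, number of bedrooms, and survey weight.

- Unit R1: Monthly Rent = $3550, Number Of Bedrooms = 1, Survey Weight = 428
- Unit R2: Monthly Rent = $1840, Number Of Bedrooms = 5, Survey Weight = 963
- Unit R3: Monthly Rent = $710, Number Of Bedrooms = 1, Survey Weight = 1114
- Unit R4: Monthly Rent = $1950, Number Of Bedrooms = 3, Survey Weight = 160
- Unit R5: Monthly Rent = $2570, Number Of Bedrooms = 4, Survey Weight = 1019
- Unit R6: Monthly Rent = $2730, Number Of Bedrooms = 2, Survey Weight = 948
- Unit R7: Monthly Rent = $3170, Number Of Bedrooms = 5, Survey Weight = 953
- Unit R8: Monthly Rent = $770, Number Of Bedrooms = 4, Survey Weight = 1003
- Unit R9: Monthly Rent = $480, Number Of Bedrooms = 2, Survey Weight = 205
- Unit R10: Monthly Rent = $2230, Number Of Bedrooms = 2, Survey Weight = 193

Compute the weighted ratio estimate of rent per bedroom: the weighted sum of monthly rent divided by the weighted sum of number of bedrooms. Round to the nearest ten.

Σ wᵢ·y = 13923240
Σ wᵢ·x = 1×428 + 5×963 + 1×1114 + 3×160 + 4×1019 + 2×948 + 5×953 + 4×1003 + 2×205 + 2×193
  = 428 + 4815 + 1114 + 480 + 4076 + 1896 + 4765 + 4012 + 410 + 386 = 22382
Ratio = 13923240 / 22382 = 622.07309

620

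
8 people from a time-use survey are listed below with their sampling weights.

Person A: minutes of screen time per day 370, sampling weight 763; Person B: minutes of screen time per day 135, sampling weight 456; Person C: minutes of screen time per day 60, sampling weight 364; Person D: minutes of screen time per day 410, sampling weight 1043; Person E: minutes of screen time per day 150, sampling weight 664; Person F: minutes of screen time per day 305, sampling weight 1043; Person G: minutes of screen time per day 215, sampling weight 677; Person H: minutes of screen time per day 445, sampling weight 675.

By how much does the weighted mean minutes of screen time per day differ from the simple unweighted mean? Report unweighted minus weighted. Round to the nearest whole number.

-30

Unweighted sum = 370 + 135 + 60 + 410 + 150 + 305 + 215 + 445 = 2090
Unweighted mean = 2090 / 8 = 261.25
Weighted sum = 370×763 + 135×456 + 60×364 + 410×1043 + 150×664 + 305×1043 + 215×677 + 445×675
  = 1656985
Sum of weights = 763 + 456 + 364 + 1043 + 664 + 1043 + 677 + 675 = 5685
Weighted mean = 1656985 / 5685 = 291.46614
Difference (unweighted minus weighted) = -30.216139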